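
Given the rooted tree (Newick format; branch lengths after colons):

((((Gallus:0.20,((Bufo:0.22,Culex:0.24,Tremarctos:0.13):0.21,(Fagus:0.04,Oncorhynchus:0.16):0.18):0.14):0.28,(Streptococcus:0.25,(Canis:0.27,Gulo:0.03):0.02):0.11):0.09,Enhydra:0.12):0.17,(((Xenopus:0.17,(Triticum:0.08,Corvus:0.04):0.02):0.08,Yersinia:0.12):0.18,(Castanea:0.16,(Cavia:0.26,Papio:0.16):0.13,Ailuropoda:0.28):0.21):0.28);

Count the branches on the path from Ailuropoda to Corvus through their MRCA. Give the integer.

6

The MRCA of Ailuropoda and Corvus is the node subtending (((Xenopus,(Triticum,Corvus)),Yersinia),(Castanea,(Cavia,Papio),Ailuropoda)).
From Ailuropoda up to that node: 2 branches. From Corvus up to the same node: 4 branches. Total: 2 + 4 = 6.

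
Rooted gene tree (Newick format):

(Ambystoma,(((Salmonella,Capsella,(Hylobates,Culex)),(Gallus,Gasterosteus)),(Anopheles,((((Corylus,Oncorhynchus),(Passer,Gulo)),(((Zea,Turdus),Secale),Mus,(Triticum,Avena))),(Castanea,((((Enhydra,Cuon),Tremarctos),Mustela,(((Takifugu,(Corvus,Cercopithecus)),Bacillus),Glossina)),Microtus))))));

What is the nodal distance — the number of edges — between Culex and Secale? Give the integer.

10

The MRCA of Culex and Secale is the node subtending (((Salmonella,Capsella,(Hylobates,Culex)),(Gallus,Gasterosteus)),(Anopheles,((((Corylus,Oncorhynchus),(Passer,Gulo)),(((Zea,Turdus),Secale),Mus,(Triticum,Avena))),(Castanea,((((Enhydra,Cuon),Tremarctos),Mustela,(((Takifugu,(Corvus,Cercopithecus)),Bacillus),Glossina)),Microtus))))).
From Culex up to that node: 4 branches. From Secale up to the same node: 6 branches. Total: 4 + 6 = 10.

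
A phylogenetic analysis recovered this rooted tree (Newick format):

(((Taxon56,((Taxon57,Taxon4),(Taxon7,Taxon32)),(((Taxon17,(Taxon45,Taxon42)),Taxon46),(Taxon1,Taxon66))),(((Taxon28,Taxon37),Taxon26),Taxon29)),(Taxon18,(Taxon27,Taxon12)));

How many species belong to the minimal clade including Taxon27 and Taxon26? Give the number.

18

The MRCA of Taxon27 and Taxon26 is the root, so the clade is the entire tree.
That clade contains 18 terminal taxa: Taxon1, Taxon12, Taxon17, Taxon18, Taxon26, Taxon27, Taxon28, Taxon29, Taxon32, Taxon37, Taxon4, Taxon42, Taxon45, Taxon46, Taxon56, Taxon57, Taxon66, Taxon7.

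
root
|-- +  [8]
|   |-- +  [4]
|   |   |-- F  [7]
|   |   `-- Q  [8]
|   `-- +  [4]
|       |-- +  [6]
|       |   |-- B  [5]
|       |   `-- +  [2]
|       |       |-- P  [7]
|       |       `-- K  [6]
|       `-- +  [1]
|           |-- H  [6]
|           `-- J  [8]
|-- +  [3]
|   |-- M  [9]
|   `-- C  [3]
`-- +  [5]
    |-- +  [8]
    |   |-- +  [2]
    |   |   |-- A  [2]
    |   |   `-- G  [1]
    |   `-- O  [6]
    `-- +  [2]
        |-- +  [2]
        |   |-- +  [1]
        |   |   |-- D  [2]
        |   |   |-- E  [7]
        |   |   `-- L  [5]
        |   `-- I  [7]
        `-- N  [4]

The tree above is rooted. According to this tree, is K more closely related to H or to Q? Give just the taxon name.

H

The MRCA of K and H subtends ((B,(P,K)),(H,J)) (5 taxa).
The MRCA of K and Q subtends ((F,Q),((B,(P,K)),(H,J))) (7 taxa).
The first is nested inside the second, so K shares a more recent common ancestor with H.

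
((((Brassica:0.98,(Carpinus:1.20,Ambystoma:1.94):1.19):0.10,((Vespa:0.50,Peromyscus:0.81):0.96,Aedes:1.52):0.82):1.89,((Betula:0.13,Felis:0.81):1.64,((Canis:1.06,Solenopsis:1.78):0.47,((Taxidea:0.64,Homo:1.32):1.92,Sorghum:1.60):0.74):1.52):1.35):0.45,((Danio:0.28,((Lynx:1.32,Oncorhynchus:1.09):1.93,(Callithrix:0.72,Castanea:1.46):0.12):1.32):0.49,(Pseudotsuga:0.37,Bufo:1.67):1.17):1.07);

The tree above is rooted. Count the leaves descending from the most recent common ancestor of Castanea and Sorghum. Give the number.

The MRCA of Castanea and Sorghum is the root, so the clade is the entire tree.
That clade contains 20 terminal taxa: Aedes, Ambystoma, Betula, Brassica, Bufo, Callithrix, Canis, Carpinus, Castanea, Danio, Felis, Homo, Lynx, Oncorhynchus, Peromyscus, Pseudotsuga, Solenopsis, Sorghum, Taxidea, Vespa.

20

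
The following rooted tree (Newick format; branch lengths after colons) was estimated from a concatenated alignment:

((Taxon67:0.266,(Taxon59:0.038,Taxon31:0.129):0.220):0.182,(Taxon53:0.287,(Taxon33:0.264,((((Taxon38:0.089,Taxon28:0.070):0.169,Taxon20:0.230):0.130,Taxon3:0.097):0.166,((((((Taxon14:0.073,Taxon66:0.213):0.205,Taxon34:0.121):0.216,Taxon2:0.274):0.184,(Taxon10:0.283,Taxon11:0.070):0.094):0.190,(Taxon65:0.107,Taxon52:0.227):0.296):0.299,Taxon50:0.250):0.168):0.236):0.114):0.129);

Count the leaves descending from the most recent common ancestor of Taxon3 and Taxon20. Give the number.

4

The MRCA of Taxon3 and Taxon20 is the node subtending (((Taxon38,Taxon28),Taxon20),Taxon3).
That clade contains 4 terminal taxa: Taxon20, Taxon28, Taxon3, Taxon38.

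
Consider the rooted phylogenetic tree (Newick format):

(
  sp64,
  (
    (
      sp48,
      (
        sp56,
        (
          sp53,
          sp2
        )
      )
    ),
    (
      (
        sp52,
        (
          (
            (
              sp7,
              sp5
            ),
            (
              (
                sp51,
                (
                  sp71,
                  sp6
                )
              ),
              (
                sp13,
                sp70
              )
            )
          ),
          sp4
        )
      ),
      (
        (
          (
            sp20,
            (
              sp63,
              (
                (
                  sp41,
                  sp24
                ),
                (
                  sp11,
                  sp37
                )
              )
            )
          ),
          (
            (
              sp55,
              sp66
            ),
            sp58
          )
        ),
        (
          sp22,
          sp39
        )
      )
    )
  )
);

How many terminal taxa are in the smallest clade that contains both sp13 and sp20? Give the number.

The MRCA of sp13 and sp20 is the node subtending ((sp52,(((sp7,sp5),((sp51,(sp71,sp6)),(sp13,sp70))),sp4)),(((sp20,(sp63,((sp41,sp24),(sp11,sp37)))),((sp55,sp66),sp58)),(sp22,sp39))).
That clade contains 20 terminal taxa: sp11, sp13, sp20, sp22, sp24, sp37, sp39, sp4, sp41, sp5, sp51, sp52, sp55, sp58, sp6, sp63, sp66, sp7, sp70, sp71.

20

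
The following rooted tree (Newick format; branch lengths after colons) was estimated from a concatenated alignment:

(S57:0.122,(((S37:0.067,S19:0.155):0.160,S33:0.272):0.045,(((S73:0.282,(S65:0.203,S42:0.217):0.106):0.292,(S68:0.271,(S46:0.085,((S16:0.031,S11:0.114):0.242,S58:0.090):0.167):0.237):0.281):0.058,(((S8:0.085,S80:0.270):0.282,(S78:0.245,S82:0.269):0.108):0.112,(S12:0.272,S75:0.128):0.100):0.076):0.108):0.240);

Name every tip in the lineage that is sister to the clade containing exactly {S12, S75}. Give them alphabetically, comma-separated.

The clade containing exactly {S12, S75} attaches to the tree at the node subtending (((S8,S80),(S78,S82)),(S12,S75)).
The other lineage descending from that same node — the sister group — is ((S8,S80),(S78,S82)); its 4 tips in alphabetical order are the answer.

S78, S8, S80, S82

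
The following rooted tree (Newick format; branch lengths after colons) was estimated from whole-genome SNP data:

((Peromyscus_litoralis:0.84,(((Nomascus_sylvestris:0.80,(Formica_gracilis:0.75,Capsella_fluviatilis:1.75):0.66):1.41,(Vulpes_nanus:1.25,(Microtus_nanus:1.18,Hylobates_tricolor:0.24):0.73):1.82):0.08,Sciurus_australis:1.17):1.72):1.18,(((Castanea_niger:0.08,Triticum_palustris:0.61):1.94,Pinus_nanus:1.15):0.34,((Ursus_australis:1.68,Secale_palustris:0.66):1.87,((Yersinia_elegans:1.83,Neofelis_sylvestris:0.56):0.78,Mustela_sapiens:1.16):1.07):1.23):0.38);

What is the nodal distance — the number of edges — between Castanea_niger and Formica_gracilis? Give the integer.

10

The MRCA of Castanea_niger and Formica_gracilis is the root of the tree.
From Castanea_niger up to that node: 4 branches. From Formica_gracilis up to the same node: 6 branches. Total: 4 + 6 = 10.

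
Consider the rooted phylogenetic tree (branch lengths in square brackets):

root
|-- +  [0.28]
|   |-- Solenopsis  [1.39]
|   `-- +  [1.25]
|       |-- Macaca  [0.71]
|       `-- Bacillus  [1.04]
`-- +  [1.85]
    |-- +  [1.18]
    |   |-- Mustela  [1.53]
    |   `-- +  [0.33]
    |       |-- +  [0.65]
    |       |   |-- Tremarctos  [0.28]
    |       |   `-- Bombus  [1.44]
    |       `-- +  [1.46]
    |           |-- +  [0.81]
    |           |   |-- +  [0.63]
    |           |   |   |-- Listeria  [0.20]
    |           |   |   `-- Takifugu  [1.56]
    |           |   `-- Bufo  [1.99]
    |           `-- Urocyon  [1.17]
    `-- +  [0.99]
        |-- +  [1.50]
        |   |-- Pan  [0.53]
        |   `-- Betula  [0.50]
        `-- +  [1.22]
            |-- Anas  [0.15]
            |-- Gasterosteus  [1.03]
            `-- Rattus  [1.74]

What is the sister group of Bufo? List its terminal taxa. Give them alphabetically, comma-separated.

Bufo attaches to the tree at the node subtending ((Listeria,Takifugu),Bufo).
The other lineage descending from that same node — the sister group — is (Listeria,Takifugu); its 2 tips in alphabetical order are the answer.

Listeria, Takifugu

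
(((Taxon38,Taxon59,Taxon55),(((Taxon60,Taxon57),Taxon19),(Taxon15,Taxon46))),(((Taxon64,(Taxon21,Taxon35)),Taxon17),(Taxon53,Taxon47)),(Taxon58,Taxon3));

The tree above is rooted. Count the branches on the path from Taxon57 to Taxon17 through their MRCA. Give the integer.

The MRCA of Taxon57 and Taxon17 is the root of the tree.
From Taxon57 up to that node: 5 branches. From Taxon17 up to the same node: 3 branches. Total: 5 + 3 = 8.

8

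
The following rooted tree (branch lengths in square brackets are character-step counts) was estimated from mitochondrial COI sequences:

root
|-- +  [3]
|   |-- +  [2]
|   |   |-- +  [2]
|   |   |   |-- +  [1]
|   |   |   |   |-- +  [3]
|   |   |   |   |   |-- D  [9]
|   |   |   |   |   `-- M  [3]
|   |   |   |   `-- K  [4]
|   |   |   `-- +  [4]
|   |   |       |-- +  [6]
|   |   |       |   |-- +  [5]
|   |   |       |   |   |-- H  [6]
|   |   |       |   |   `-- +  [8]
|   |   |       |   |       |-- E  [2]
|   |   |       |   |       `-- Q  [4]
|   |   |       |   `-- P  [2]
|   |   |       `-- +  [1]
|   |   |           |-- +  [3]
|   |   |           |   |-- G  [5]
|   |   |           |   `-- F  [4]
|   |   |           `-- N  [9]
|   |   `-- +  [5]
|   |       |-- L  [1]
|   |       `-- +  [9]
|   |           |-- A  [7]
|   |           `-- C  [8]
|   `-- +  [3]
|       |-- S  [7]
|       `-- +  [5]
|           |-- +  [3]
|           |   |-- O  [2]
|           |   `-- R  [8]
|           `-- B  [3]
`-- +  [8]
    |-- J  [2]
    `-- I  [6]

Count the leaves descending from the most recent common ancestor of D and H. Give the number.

10

The MRCA of D and H is the node subtending (((D,M),K),(((H,(E,Q)),P),((G,F),N))).
That clade contains 10 terminal taxa: D, E, F, G, H, K, M, N, P, Q.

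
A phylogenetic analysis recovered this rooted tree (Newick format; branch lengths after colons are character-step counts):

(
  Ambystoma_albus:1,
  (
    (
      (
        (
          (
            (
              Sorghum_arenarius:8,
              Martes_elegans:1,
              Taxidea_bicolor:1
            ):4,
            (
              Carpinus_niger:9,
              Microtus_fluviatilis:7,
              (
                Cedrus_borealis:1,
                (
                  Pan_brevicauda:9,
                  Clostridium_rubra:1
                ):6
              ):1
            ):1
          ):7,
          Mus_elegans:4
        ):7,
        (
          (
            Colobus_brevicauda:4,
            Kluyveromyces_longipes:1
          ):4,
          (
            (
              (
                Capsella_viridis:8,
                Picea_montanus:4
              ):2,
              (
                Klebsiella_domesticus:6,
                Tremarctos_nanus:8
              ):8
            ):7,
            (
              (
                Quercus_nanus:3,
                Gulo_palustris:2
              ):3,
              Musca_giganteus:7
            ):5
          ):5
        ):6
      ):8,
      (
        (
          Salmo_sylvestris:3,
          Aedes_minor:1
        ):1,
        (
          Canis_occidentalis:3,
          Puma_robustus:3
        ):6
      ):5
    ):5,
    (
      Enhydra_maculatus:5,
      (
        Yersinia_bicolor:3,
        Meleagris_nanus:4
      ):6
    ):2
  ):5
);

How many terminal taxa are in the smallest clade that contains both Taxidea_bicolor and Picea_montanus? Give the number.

18

The MRCA of Taxidea_bicolor and Picea_montanus is the node subtending ((((Sorghum_arenarius,Martes_elegans,Taxidea_bicolor),(Carpinus_niger,Microtus_fluviatilis,(Cedrus_borealis,(Pan_brevicauda,Clostridium_rubra)))),Mus_elegans),((Colobus_brevicauda,Kluyveromyces_longipes),(((Capsella_viridis,Picea_montanus),(Klebsiella_domesticus,Tremarctos_nanus)),((Quercus_nanus,Gulo_palustris),Musca_giganteus)))).
That clade contains 18 terminal taxa: Capsella_viridis, Carpinus_niger, Cedrus_borealis, Clostridium_rubra, Colobus_brevicauda, Gulo_palustris, Klebsiella_domesticus, Kluyveromyces_longipes, Martes_elegans, Microtus_fluviatilis, Mus_elegans, Musca_giganteus, Pan_brevicauda, Picea_montanus, Quercus_nanus, Sorghum_arenarius, Taxidea_bicolor, Tremarctos_nanus.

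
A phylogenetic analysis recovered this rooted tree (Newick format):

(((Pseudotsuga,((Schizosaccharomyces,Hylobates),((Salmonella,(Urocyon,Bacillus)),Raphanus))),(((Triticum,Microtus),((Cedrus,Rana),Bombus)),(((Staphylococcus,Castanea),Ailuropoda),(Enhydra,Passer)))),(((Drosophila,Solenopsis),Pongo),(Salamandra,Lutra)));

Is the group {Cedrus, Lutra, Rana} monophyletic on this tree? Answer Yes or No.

No

The MRCA of the listed taxa is the root, so the smallest clade containing them is the whole tree.
That clade also contains Ailuropoda, Bacillus, Bombus, Castanea, Drosophila, Enhydra, Hylobates, Microtus, Passer, Pongo, Pseudotsuga, Raphanus, Salamandra, Salmonella, Schizosaccharomyces, Solenopsis, Staphylococcus, Triticum, Urocyon, which are not in the proposed group, so the group is not monophyletic.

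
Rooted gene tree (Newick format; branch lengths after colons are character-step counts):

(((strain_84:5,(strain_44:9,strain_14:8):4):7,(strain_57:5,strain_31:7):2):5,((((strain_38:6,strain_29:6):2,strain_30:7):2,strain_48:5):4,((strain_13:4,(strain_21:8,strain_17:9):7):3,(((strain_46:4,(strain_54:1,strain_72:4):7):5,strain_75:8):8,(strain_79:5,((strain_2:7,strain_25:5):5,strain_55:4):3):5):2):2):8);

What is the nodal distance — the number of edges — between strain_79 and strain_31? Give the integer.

8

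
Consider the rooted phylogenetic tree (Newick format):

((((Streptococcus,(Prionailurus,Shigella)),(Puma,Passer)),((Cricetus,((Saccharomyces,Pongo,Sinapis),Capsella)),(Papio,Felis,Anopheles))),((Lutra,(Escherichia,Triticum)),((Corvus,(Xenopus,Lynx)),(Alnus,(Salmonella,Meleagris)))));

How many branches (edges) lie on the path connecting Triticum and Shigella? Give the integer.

9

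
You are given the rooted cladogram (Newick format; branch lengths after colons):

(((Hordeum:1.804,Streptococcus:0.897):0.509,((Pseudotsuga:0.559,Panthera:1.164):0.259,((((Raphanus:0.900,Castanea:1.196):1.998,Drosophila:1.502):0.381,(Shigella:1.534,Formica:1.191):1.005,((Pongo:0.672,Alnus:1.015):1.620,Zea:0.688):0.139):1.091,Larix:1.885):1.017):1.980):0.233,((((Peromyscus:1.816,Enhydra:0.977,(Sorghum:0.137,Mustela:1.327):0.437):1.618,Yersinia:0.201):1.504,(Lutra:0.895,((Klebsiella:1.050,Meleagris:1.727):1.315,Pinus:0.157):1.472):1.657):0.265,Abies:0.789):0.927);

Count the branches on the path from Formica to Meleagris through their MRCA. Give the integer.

12

The MRCA of Formica and Meleagris is the root of the tree.
From Formica up to that node: 6 branches. From Meleagris up to the same node: 6 branches. Total: 6 + 6 = 12.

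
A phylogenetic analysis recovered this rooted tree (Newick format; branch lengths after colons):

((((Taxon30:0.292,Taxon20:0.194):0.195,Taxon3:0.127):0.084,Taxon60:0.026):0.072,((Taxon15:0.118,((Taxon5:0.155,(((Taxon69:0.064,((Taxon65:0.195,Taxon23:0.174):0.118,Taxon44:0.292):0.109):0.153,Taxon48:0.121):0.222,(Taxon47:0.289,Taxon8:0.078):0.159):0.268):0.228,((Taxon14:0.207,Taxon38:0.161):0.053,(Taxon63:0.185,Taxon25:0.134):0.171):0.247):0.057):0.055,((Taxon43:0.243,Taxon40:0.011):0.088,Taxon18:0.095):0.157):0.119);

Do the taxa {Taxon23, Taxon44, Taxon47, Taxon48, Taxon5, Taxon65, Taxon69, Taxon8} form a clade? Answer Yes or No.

Yes

The most recent common ancestor of these taxa subtends (Taxon5,(((Taxon69,((Taxon65,Taxon23),Taxon44)),Taxon48),(Taxon47,Taxon8))).
That clade has exactly 8 tips — every listed taxon and nothing else — so the group is monophyletic.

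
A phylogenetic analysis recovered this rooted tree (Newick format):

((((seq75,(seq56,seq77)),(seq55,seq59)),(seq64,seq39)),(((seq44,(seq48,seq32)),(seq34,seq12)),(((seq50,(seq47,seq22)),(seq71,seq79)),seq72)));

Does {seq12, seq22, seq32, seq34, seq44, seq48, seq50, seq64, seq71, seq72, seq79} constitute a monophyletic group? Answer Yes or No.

No

The MRCA of the listed taxa is the root, so the smallest clade containing them is the whole tree.
That clade also contains seq39, seq47, seq55, seq56, seq59, seq75, seq77, which are not in the proposed group, so the group is not monophyletic.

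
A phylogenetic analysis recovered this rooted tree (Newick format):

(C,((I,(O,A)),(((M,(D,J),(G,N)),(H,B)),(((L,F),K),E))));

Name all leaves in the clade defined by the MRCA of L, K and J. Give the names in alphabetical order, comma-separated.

B, D, E, F, G, H, J, K, L, M, N

Tracing L: it sits inside (L,F).
Tracing K: it sits inside ((L,F),K).
Tracing J: it sits inside (D,J).
The smallest clade enclosing all 3 is (((M,(D,J),(G,N)),(H,B)),(((L,F),K),E)); the answer is its 11 terminal taxa in alphabetical order.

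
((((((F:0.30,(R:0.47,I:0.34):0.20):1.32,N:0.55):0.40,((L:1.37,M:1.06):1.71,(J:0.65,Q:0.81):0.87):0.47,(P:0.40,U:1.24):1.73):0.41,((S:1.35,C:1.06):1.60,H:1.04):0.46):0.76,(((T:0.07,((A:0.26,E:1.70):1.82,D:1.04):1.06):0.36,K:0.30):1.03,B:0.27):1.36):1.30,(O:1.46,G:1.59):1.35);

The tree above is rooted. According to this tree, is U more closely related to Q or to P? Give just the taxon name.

P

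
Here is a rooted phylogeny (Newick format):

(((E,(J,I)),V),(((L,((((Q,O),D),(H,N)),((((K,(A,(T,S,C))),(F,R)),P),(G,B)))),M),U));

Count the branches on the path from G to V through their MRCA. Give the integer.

The MRCA of G and V is the root of the tree.
From G up to that node: 7 branches. From V up to the same node: 2 branches. Total: 7 + 2 = 9.

9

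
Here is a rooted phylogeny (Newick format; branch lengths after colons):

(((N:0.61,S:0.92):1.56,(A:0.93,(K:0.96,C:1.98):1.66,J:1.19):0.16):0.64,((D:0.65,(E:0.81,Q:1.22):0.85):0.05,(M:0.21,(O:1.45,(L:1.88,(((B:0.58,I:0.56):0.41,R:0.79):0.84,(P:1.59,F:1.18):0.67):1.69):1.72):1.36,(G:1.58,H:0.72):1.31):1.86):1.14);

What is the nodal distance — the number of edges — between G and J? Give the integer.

7

The MRCA of G and J is the root of the tree.
From G up to that node: 4 branches. From J up to the same node: 3 branches. Total: 4 + 3 = 7.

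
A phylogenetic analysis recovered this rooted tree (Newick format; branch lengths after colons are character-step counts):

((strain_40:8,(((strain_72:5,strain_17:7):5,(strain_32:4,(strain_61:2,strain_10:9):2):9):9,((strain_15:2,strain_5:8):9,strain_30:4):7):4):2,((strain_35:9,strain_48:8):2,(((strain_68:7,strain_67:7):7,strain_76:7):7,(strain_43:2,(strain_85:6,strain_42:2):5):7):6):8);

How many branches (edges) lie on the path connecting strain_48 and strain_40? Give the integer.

The MRCA of strain_48 and strain_40 is the root of the tree.
From strain_48 up to that node: 3 branches. From strain_40 up to the same node: 2 branches. Total: 3 + 2 = 5.

5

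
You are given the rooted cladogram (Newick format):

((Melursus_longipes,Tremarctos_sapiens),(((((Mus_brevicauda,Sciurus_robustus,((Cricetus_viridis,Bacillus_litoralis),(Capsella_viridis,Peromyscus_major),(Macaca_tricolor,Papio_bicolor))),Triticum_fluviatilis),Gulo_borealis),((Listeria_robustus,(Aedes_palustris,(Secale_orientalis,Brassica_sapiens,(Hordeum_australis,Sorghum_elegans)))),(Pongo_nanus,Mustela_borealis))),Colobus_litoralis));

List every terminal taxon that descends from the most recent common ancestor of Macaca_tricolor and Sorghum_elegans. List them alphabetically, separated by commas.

Tracing Macaca_tricolor: it sits inside (Macaca_tricolor,Papio_bicolor).
Tracing Sorghum_elegans: it sits inside (Hordeum_australis,Sorghum_elegans).
The smallest clade enclosing both is ((((Mus_brevicauda,Sciurus_robustus,((Cricetus_viridis,Bacillus_litoralis),(Capsella_viridis,Peromyscus_major),(Macaca_tricolor,Papio_bicolor))),Triticum_fluviatilis),Gulo_borealis),((Listeria_robustus,(Aedes_palustris,(Secale_orientalis,Brassica_sapiens,(Hordeum_australis,Sorghum_elegans)))),(Pongo_nanus,Mustela_borealis))); the answer is its 18 terminal taxa in alphabetical order.

Aedes_palustris, Bacillus_litoralis, Brassica_sapiens, Capsella_viridis, Cricetus_viridis, Gulo_borealis, Hordeum_australis, Listeria_robustus, Macaca_tricolor, Mus_brevicauda, Mustela_borealis, Papio_bicolor, Peromyscus_major, Pongo_nanus, Sciurus_robustus, Secale_orientalis, Sorghum_elegans, Triticum_fluviatilis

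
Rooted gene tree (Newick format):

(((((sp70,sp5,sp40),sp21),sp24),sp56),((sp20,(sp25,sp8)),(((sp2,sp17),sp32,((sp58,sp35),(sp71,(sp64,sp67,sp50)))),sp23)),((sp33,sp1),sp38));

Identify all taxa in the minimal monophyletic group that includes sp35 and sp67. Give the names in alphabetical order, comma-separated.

Tracing sp35: it sits inside (sp58,sp35).
Tracing sp67: it sits inside (sp64,sp67,sp50).
The smallest clade enclosing both is ((sp58,sp35),(sp71,(sp64,sp67,sp50))); the answer is its 6 terminal taxa in alphabetical order.

sp35, sp50, sp58, sp64, sp67, sp71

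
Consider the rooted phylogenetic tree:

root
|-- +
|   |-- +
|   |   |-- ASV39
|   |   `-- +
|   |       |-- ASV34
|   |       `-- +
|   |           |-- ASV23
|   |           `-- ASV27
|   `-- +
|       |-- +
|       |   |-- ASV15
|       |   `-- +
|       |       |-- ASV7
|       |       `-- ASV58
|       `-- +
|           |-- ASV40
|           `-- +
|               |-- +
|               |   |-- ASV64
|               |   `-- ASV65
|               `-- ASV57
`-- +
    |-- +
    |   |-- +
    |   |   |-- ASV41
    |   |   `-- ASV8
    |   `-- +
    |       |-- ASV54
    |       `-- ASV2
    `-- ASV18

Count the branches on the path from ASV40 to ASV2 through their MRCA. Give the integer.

8

The MRCA of ASV40 and ASV2 is the root of the tree.
From ASV40 up to that node: 4 branches. From ASV2 up to the same node: 4 branches. Total: 4 + 4 = 8.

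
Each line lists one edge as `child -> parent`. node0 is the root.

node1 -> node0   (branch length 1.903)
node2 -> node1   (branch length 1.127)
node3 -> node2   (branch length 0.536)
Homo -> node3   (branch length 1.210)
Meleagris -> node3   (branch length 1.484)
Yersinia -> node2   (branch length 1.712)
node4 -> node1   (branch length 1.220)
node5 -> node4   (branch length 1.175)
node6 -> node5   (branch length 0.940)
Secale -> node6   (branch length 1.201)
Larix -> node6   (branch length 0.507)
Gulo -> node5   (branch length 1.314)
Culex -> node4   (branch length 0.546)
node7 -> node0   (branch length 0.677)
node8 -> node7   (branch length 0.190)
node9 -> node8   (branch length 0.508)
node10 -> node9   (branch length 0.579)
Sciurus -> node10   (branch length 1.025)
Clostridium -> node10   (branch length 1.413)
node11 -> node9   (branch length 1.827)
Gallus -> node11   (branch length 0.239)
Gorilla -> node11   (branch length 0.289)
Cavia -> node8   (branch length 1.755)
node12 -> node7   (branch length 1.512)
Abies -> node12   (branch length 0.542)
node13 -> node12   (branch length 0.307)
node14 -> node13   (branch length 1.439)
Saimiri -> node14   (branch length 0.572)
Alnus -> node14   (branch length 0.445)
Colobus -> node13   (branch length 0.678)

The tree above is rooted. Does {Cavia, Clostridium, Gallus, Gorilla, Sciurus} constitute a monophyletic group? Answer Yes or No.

Yes

The most recent common ancestor of these taxa subtends (((Sciurus,Clostridium),(Gallus,Gorilla)),Cavia).
That clade has exactly 5 tips — every listed taxon and nothing else — so the group is monophyletic.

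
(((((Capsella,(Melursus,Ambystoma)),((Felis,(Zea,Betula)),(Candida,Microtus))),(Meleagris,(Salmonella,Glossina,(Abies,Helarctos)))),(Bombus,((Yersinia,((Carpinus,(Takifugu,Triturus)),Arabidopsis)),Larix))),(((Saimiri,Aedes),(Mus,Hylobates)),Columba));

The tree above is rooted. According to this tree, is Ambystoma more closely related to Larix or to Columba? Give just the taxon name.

The MRCA of Ambystoma and Larix subtends ((((Capsella,(Melursus,Ambystoma)),((Felis,(Zea,Betula)),(Candida,Microtus))),(Meleagris,(Salmonella,Glossina,(Abies,Helarctos)))),(Bombus,((Yersinia,((Carpinus,(Takifugu,Triturus)),Arabidopsis)),Larix))) (20 taxa).
The MRCA of Ambystoma and Columba is the root, subtending the entire tree (25 taxa).
The first is nested inside the second, so Ambystoma shares a more recent common ancestor with Larix.

Larix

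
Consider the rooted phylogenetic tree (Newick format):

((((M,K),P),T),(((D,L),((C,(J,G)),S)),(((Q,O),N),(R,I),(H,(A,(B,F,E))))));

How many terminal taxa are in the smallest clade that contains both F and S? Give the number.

16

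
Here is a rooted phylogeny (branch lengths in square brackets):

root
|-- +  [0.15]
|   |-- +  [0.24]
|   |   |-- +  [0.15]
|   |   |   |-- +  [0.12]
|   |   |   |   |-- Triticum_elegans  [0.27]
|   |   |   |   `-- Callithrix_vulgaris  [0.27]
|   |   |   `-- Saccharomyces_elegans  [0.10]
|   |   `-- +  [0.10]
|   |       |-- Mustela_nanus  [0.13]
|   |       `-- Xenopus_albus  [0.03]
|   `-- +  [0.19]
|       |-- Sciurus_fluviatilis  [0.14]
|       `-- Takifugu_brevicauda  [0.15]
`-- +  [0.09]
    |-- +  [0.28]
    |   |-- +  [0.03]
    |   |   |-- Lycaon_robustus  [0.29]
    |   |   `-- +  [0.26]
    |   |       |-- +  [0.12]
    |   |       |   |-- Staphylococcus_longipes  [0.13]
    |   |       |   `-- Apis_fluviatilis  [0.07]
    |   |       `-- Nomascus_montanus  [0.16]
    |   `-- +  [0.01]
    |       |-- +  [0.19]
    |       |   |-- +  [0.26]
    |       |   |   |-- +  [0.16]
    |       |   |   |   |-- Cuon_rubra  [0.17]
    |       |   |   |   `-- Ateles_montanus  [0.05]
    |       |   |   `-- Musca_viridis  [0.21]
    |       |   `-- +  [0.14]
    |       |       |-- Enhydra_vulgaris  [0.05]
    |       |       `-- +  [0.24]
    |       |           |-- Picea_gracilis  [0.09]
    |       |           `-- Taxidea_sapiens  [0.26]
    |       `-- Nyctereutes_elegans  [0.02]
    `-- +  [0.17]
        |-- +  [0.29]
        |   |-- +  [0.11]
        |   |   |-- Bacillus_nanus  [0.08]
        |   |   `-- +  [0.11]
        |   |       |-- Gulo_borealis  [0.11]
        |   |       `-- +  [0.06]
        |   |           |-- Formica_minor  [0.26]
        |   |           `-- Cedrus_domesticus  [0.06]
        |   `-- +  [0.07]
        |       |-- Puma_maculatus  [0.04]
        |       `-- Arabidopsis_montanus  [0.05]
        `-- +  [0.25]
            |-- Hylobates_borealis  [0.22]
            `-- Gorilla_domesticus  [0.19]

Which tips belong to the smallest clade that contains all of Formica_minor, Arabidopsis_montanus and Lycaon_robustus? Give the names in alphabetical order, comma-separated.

Tracing Formica_minor: it sits inside (Formica_minor,Cedrus_domesticus).
Tracing Arabidopsis_montanus: it sits inside (Puma_maculatus,Arabidopsis_montanus).
Tracing Lycaon_robustus: it sits inside (Lycaon_robustus,((Staphylococcus_longipes,Apis_fluviatilis),Nomascus_montanus)).
The smallest clade enclosing all 3 is (((Lycaon_robustus,((Staphylococcus_longipes,Apis_fluviatilis),Nomascus_montanus)),((((Cuon_rubra,Ateles_montanus),Musca_viridis),(Enhydra_vulgaris,(Picea_gracilis,Taxidea_sapiens))),Nyctereutes_elegans)),(((Bacillus_nanus,(Gulo_borealis,(Formica_minor,Cedrus_domesticus))),(Puma_maculatus,Arabidopsis_montanus)),(Hylobates_borealis,Gorilla_domesticus))); the answer is its 19 terminal taxa in alphabetical order.

Apis_fluviatilis, Arabidopsis_montanus, Ateles_montanus, Bacillus_nanus, Cedrus_domesticus, Cuon_rubra, Enhydra_vulgaris, Formica_minor, Gorilla_domesticus, Gulo_borealis, Hylobates_borealis, Lycaon_robustus, Musca_viridis, Nomascus_montanus, Nyctereutes_elegans, Picea_gracilis, Puma_maculatus, Staphylococcus_longipes, Taxidea_sapiens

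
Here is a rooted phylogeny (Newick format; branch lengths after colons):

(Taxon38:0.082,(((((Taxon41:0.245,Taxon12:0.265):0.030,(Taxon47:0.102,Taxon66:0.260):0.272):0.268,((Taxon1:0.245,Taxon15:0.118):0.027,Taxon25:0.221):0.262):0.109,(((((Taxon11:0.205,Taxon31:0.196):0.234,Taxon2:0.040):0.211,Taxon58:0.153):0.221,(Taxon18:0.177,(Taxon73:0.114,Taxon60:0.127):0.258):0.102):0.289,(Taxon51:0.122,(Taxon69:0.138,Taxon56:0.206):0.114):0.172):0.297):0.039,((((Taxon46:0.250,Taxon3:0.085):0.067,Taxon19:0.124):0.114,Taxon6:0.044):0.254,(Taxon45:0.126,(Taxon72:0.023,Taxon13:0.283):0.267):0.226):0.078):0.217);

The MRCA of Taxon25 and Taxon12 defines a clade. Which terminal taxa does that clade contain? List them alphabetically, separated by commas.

Taxon1, Taxon12, Taxon15, Taxon25, Taxon41, Taxon47, Taxon66

Tracing Taxon25: it sits inside ((Taxon1,Taxon15),Taxon25).
Tracing Taxon12: it sits inside (Taxon41,Taxon12).
The smallest clade enclosing both is (((Taxon41,Taxon12),(Taxon47,Taxon66)),((Taxon1,Taxon15),Taxon25)); the answer is its 7 terminal taxa in alphabetical order.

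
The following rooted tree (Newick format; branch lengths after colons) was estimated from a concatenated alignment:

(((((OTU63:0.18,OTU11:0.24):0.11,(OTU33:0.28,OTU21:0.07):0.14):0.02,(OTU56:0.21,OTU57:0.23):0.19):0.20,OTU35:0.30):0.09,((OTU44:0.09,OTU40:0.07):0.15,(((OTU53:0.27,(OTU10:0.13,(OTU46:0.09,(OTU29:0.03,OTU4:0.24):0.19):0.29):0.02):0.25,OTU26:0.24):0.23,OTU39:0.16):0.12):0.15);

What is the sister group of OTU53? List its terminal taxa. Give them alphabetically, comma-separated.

OTU53 attaches to the tree at the node subtending (OTU53,(OTU10,(OTU46,(OTU29,OTU4)))).
The other lineage descending from that same node — the sister group — is (OTU10,(OTU46,(OTU29,OTU4))); its 4 tips in alphabetical order are the answer.

OTU10, OTU29, OTU4, OTU46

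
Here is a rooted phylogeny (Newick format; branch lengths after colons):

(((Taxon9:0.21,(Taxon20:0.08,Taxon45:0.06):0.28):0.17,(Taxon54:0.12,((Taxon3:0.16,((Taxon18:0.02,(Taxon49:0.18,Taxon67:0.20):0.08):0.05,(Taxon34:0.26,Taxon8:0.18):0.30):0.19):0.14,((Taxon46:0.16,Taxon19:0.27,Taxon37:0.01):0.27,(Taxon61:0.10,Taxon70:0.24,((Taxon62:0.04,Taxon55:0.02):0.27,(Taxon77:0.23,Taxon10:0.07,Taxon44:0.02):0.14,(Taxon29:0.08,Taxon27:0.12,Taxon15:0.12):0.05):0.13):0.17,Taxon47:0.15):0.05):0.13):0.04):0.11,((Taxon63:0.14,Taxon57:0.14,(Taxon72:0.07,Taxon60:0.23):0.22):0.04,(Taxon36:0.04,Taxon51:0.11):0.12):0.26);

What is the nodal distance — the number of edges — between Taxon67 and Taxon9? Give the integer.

9

The MRCA of Taxon67 and Taxon9 is the node subtending ((Taxon9,(Taxon20,Taxon45)),(Taxon54,((Taxon3,((Taxon18,(Taxon49,Taxon67)),(Taxon34,Taxon8))),((Taxon46,Taxon19,Taxon37),(Taxon61,Taxon70,((Taxon62,Taxon55),(Taxon77,Taxon10,Taxon44),(Taxon29,Taxon27,Taxon15))),Taxon47)))).
From Taxon67 up to that node: 7 branches. From Taxon9 up to the same node: 2 branches. Total: 7 + 2 = 9.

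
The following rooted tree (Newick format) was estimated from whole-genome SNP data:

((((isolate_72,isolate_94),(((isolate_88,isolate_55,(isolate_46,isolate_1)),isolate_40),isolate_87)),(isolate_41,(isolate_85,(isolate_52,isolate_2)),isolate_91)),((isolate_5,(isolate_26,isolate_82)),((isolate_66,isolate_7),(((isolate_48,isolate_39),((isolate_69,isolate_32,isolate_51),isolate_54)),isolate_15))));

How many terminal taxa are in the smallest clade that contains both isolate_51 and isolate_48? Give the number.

The MRCA of isolate_51 and isolate_48 is the node subtending ((isolate_48,isolate_39),((isolate_69,isolate_32,isolate_51),isolate_54)).
That clade contains 6 terminal taxa: isolate_32, isolate_39, isolate_48, isolate_51, isolate_54, isolate_69.

6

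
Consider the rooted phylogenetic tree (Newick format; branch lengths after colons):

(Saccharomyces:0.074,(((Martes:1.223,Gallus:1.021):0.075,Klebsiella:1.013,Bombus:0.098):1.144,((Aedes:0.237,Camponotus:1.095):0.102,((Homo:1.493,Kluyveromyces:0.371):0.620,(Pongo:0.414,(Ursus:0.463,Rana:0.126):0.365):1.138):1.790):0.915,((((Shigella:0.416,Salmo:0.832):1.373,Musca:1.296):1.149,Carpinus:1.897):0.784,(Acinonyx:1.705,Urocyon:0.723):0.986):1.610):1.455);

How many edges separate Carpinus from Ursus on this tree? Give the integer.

8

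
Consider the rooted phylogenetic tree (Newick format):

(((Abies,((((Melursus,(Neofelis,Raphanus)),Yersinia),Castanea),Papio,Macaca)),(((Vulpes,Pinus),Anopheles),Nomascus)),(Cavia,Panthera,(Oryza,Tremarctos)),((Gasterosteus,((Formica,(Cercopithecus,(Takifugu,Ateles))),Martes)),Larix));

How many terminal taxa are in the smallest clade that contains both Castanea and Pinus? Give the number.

The MRCA of Castanea and Pinus is the node subtending ((Abies,((((Melursus,(Neofelis,Raphanus)),Yersinia),Castanea),Papio,Macaca)),(((Vulpes,Pinus),Anopheles),Nomascus)).
That clade contains 12 terminal taxa: Abies, Anopheles, Castanea, Macaca, Melursus, Neofelis, Nomascus, Papio, Pinus, Raphanus, Vulpes, Yersinia.

12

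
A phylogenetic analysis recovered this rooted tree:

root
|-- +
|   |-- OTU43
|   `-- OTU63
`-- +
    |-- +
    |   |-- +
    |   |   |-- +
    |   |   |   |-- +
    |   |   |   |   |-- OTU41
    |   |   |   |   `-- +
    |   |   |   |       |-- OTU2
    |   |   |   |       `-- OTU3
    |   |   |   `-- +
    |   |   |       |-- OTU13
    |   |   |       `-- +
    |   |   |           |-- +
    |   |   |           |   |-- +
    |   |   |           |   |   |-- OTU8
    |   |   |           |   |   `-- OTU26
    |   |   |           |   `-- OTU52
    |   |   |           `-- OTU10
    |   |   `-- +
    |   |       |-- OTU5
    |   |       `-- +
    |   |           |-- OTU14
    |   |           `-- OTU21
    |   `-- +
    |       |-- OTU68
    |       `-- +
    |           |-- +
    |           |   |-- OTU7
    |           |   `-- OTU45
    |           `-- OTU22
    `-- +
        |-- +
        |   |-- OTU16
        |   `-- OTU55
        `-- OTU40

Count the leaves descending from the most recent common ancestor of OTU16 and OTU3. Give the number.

18

The MRCA of OTU16 and OTU3 is the node subtending (((((OTU41,(OTU2,OTU3)),(OTU13,(((OTU8,OTU26),OTU52),OTU10))),(OTU5,(OTU14,OTU21))),(OTU68,((OTU7,OTU45),OTU22))),((OTU16,OTU55),OTU40)).
That clade contains 18 terminal taxa: OTU10, OTU13, OTU14, OTU16, OTU2, OTU21, OTU22, OTU26, OTU3, OTU40, OTU41, OTU45, OTU5, OTU52, OTU55, OTU68, OTU7, OTU8.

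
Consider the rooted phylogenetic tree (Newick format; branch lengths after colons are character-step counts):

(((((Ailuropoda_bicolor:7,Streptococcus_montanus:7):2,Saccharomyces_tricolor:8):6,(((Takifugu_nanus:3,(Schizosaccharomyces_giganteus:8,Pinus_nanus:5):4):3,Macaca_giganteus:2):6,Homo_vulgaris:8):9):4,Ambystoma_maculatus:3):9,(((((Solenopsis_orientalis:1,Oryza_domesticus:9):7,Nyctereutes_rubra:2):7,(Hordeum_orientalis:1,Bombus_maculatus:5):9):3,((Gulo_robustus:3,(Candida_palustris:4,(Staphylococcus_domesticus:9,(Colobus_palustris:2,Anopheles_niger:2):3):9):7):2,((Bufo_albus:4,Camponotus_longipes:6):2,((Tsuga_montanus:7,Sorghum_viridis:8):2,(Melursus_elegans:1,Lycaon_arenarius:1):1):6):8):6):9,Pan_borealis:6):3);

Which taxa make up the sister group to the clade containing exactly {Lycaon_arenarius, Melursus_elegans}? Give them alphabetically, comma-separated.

The clade containing exactly {Lycaon_arenarius, Melursus_elegans} attaches to the tree at the node subtending ((Tsuga_montanus,Sorghum_viridis),(Melursus_elegans,Lycaon_arenarius)).
The other lineage descending from that same node — the sister group — is (Tsuga_montanus,Sorghum_viridis); its 2 tips in alphabetical order are the answer.

Sorghum_viridis, Tsuga_montanus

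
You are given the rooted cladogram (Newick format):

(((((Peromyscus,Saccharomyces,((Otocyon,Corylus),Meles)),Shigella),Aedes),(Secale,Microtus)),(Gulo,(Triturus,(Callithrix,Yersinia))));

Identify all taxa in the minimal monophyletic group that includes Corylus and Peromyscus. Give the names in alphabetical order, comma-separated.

Corylus, Meles, Otocyon, Peromyscus, Saccharomyces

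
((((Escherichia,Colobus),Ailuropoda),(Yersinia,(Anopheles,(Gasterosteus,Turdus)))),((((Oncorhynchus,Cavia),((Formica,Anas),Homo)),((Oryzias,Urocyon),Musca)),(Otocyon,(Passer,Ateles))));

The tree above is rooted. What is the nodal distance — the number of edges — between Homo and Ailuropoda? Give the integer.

The MRCA of Homo and Ailuropoda is the root of the tree.
From Homo up to that node: 5 branches. From Ailuropoda up to the same node: 3 branches. Total: 5 + 3 = 8.

8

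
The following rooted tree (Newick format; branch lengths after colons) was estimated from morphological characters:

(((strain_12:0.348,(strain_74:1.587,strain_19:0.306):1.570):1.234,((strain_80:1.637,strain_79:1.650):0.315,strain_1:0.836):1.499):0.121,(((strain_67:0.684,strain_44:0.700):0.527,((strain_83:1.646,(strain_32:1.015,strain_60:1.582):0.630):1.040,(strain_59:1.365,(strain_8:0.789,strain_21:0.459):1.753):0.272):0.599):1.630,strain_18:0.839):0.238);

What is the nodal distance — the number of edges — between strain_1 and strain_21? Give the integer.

The MRCA of strain_1 and strain_21 is the root of the tree.
From strain_1 up to that node: 3 branches. From strain_21 up to the same node: 6 branches. Total: 3 + 6 = 9.

9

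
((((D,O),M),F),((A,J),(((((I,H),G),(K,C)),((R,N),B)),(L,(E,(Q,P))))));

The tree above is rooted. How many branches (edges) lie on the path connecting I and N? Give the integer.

7

The MRCA of I and N is the node subtending ((((I,H),G),(K,C)),((R,N),B)).
From I up to that node: 4 branches. From N up to the same node: 3 branches. Total: 4 + 3 = 7.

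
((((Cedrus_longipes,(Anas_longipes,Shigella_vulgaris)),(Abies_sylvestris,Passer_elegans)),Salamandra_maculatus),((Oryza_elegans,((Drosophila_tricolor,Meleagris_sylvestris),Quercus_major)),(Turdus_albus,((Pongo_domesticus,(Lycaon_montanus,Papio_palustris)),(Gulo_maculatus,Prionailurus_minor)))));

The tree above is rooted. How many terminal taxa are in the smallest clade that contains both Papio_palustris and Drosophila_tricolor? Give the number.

The MRCA of Papio_palustris and Drosophila_tricolor is the node subtending ((Oryza_elegans,((Drosophila_tricolor,Meleagris_sylvestris),Quercus_major)),(Turdus_albus,((Pongo_domesticus,(Lycaon_montanus,Papio_palustris)),(Gulo_maculatus,Prionailurus_minor)))).
That clade contains 10 terminal taxa: Drosophila_tricolor, Gulo_maculatus, Lycaon_montanus, Meleagris_sylvestris, Oryza_elegans, Papio_palustris, Pongo_domesticus, Prionailurus_minor, Quercus_major, Turdus_albus.

10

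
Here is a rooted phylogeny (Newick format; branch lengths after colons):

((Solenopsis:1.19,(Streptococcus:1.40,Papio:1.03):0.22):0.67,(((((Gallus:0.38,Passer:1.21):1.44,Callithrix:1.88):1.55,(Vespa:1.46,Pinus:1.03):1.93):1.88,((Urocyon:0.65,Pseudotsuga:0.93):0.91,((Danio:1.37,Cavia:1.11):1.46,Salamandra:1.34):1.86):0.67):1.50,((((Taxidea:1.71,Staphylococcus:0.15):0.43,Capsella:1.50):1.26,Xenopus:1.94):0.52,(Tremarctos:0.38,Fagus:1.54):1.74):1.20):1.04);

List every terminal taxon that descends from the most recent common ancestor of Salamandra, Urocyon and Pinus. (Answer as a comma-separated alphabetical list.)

Callithrix, Cavia, Danio, Gallus, Passer, Pinus, Pseudotsuga, Salamandra, Urocyon, Vespa

Tracing Salamandra: it sits inside ((Danio,Cavia),Salamandra).
Tracing Urocyon: it sits inside (Urocyon,Pseudotsuga).
Tracing Pinus: it sits inside (Vespa,Pinus).
The smallest clade enclosing all 3 is ((((Gallus,Passer),Callithrix),(Vespa,Pinus)),((Urocyon,Pseudotsuga),((Danio,Cavia),Salamandra))); the answer is its 10 terminal taxa in alphabetical order.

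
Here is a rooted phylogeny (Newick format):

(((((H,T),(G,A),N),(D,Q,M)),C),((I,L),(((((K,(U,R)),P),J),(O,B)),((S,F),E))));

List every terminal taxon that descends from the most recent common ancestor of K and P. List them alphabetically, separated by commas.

K, P, R, U

Tracing K: it sits inside (K,(U,R)).
Tracing P: it sits inside ((K,(U,R)),P).
The smallest clade enclosing both is ((K,(U,R)),P); the answer is its 4 terminal taxa in alphabetical order.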